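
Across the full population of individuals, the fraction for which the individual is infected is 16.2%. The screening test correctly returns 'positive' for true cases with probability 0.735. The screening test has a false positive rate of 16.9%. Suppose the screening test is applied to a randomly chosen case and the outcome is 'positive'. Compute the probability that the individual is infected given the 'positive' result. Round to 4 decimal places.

Write H for 'the individual is infected'. Prior odds H:¬H = 0.162/0.838 = 0.19332. For the 'positive' outcome, the likelihood ratio is 0.735/0.169 = 4.3491.
Posterior odds = 0.19332 × 4.3491 = 0.84076, so P(H|E) = 0.84076/(1+0.84076) = 0.4567.

P(H | E) ≈ 0.4567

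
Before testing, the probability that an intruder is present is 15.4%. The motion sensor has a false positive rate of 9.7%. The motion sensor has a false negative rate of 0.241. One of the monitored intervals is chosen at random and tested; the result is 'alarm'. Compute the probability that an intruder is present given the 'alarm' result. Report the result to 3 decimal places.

P(H | E) ≈ 0.588

Let H be the event that an intruder is present. P(H) = 0.154, so P(¬H) = 0.846. With E the 'alarm' result, P(E|H) = 0.759 and P(E|¬H) = 0.097.
P(E) = 0.759·0.154 + 0.097·0.846 = 0.11689 + 0.082062 = 0.19895.
By Bayes' theorem, P(H|E) = 0.11689 / 0.19895 = 0.588.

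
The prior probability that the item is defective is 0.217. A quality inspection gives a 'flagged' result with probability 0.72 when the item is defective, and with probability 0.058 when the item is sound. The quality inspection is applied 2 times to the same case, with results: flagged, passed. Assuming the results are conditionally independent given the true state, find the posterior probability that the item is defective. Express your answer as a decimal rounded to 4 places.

With H the event that the item is defective, the joint likelihood of the observed sequence is P(data|H) = 0.72·0.28 = 0.20160 and P(data|¬H) = 0.058·0.942 = 0.054636.
Bayes: P(H|data) = 0.217·0.20160 / (0.217·0.20160 + 0.783·0.054636) = 0.043747/0.086527 = 0.5056.

Posterior P(H) ≈ 0.5056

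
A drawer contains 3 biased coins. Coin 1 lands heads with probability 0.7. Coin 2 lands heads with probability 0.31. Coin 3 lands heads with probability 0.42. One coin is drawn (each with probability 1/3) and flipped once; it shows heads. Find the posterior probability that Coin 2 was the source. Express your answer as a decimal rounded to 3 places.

P(heads|C1) = 0.7; P(heads|C2) = 0.31; P(heads|C3) = 0.42.
Prior × likelihood for each source: 0.333333·0.7=0.2333, 0.333333·0.31=0.1033, 0.333333·0.42=0.1400. Summing gives P(heads) = 0.47667.
P(Coin 2 | heads) = 0.1033 / 0.47667 = 0.217.

Posterior probability ≈ 0.217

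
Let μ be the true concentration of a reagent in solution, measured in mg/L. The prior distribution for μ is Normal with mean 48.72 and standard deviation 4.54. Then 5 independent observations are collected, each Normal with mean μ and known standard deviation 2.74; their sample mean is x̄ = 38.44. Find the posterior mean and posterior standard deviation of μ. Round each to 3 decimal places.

With known σ, the Normal prior is conjugate. Weight on the data is w = (n/σ²)/(n/σ² + 1/τ₀²) = 0.665992/(0.665992+0.0485164) = 0.93210.
Posterior mean = w·x̄ + (1−w)·μ₀ = 0.93210·38.44 + 0.067902·48.72 = 39.138. Posterior variance = 1/(0.665992+0.0485164) = 1.39956, so SD = 1.183.

Posterior mean ≈ 39.138; posterior SD ≈ 1.183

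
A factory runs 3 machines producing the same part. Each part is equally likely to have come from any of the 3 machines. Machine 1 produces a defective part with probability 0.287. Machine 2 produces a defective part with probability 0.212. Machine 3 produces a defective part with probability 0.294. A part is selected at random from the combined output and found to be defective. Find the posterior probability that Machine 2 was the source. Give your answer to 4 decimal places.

Tabulate prior·likelihood by source: [1] prior 0.333333, lik 0.287, product 0.09567; [2] prior 0.333333, lik 0.212, product 0.07067; [3] prior 0.333333, lik 0.294, product 0.09800.
Normalizing constant = 0.26433; the posterior for Machine 2 is its product over the sum, 0.07067/0.26433 = 0.2673.

Posterior probability ≈ 0.2673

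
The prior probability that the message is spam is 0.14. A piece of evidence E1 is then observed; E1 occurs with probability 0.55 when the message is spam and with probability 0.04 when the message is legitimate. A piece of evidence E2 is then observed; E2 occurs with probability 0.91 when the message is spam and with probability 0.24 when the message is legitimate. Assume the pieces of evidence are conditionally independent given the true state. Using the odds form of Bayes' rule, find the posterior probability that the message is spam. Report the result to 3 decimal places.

Posterior probability ≈ 0.895

Prior odds = 0.14/(1−0.14) = 0.16279.
Likelihood ratio for E1 = 0.55/0.04 = 13.750.
Likelihood ratio for E2 = 0.91/0.24 = 3.7917.
Posterior odds = prior odds × LR₁ × LR₂ = 8.4872.
Posterior probability = odds/(1+odds) = 8.4872/9.4872 = 0.895.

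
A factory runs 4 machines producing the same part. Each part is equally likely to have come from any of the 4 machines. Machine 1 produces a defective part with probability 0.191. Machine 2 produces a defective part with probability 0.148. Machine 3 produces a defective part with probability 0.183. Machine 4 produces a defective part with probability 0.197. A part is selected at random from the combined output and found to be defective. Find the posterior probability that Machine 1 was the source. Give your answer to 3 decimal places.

Tabulate prior·likelihood by source: [1] prior 0.25, lik 0.191, product 0.04775; [2] prior 0.25, lik 0.148, product 0.03700; [3] prior 0.25, lik 0.183, product 0.04575; [4] prior 0.25, lik 0.197, product 0.04925.
Normalizing constant = 0.17975; the posterior for Machine 1 is its product over the sum, 0.04775/0.17975 = 0.266.

Posterior probability ≈ 0.266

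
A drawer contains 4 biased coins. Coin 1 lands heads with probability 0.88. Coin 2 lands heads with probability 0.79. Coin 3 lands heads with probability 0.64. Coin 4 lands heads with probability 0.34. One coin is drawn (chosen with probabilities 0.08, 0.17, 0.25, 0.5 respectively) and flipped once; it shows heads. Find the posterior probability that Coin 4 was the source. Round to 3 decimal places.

Tabulate prior·likelihood by source: [1] prior 0.08, lik 0.88, product 0.07040; [2] prior 0.17, lik 0.79, product 0.1343; [3] prior 0.25, lik 0.64, product 0.1600; [4] prior 0.5, lik 0.34, product 0.1700.
Normalizing constant = 0.53470; the posterior for Coin 4 is its product over the sum, 0.1700/0.53470 = 0.318.

Posterior probability ≈ 0.318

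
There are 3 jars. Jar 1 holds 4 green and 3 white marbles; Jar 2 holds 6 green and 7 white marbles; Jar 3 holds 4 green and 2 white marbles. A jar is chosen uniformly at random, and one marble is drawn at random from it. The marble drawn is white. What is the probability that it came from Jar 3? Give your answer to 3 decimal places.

Posterior probability ≈ 0.256

P(white|Jar 1) = 0.4286; P(white|Jar 2) = 0.5385; P(white|Jar 3) = 0.3333.
Prior × likelihood for each source: 0.333333·0.4286=0.1429, 0.333333·0.5385=0.1795, 0.333333·0.3333=0.1111. Summing gives P(white) = 0.43346.
P(Jar 3 | white) = 0.1111 / 0.43346 = 0.256.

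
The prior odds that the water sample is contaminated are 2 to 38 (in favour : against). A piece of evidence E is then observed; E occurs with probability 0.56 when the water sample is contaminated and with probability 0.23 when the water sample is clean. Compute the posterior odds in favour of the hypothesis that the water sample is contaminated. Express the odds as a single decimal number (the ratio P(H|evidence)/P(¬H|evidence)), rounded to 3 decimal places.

Prior odds = 2/38 = 0.052632.
Likelihood ratio for E = 0.56/0.23 = 2.4348.
Posterior odds = prior odds × LR = 0.12815.

Posterior odds ≈ 0.128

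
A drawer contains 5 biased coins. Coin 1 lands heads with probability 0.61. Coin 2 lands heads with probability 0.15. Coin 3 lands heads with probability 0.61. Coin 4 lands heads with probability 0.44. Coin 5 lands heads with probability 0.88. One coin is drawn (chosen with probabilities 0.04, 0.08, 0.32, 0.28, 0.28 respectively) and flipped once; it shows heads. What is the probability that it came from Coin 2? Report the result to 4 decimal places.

P(heads|C1) = 0.61; P(heads|C2) = 0.15; P(heads|C3) = 0.61; P(heads|C4) = 0.44; P(heads|C5) = 0.88.
Prior × likelihood for each source: 0.04·0.61=0.02440, 0.08·0.15=0.01200, 0.32·0.61=0.1952, 0.28·0.44=0.1232, 0.28·0.88=0.2464. Summing gives P(heads) = 0.60120.
P(Coin 2 | heads) = 0.01200 / 0.60120 = 0.0200.

Posterior probability ≈ 0.0200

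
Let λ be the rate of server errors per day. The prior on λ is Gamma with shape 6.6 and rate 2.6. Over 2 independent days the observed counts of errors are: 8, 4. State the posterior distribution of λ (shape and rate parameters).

Posterior: Gamma(shape=18.6, rate=4.6)

Total count ∑xᵢ = 12 over n = 2 days.
Gamma is conjugate to the Poisson likelihood: posterior is Gamma(shape = 6.6+12 = 18.6, rate = 2.6+2 = 4.6).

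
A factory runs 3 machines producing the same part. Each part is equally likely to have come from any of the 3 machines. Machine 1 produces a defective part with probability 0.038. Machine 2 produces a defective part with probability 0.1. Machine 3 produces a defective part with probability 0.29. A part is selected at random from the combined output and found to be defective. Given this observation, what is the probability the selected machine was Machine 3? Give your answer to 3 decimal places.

Posterior probability ≈ 0.678

Tabulate prior·likelihood by source: [1] prior 0.333333, lik 0.038, product 0.01267; [2] prior 0.333333, lik 0.1, product 0.03333; [3] prior 0.333333, lik 0.29, product 0.09667.
Normalizing constant = 0.14267; the posterior for Machine 3 is its product over the sum, 0.09667/0.14267 = 0.678.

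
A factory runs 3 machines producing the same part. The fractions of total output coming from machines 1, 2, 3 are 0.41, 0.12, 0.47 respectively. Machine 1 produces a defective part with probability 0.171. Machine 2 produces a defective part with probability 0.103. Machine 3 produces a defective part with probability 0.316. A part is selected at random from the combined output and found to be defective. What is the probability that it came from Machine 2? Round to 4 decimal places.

Tabulate prior·likelihood by source: [1] prior 0.41, lik 0.171, product 0.07011; [2] prior 0.12, lik 0.103, product 0.01236; [3] prior 0.47, lik 0.316, product 0.1485.
Normalizing constant = 0.23099; the posterior for Machine 2 is its product over the sum, 0.01236/0.23099 = 0.0535.

Posterior probability ≈ 0.0535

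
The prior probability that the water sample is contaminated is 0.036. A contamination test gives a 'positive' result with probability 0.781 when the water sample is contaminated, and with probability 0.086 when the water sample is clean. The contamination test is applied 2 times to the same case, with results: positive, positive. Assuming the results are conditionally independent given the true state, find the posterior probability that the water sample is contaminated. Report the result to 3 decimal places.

With H the event that the water sample is contaminated, the joint likelihood of the observed sequence is P(data|H) = 0.781·0.781 = 0.60996 and P(data|¬H) = 0.086·0.086 = 0.0073960.
Bayes: P(H|data) = 0.036·0.60996 / (0.036·0.60996 + 0.964·0.0073960) = 0.021959/0.029088 = 0.7549.

Posterior P(H) ≈ 0.755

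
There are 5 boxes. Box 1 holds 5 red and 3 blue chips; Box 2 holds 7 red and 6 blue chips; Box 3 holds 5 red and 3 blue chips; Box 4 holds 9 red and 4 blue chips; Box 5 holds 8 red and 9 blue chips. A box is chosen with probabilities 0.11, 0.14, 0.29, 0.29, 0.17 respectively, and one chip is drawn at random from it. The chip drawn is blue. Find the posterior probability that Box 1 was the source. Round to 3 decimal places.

Posterior probability ≈ 0.105

Tabulate prior·likelihood by source: [1] prior 0.11, lik 0.375, product 0.04125; [2] prior 0.14, lik 0.4615, product 0.06462; [3] prior 0.29, lik 0.375, product 0.1087; [4] prior 0.29, lik 0.3077, product 0.08923; [5] prior 0.17, lik 0.5294, product 0.09000.
Normalizing constant = 0.39385; the posterior for Box 1 is its product over the sum, 0.04125/0.39385 = 0.105.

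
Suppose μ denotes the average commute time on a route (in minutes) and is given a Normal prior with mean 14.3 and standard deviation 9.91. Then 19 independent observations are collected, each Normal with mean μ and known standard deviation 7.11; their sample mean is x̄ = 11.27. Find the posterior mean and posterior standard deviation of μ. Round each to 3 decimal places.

With known σ, the Normal prior is conjugate. Weight on the data is w = (n/σ²)/(n/σ² + 1/τ₀²) = 0.375850/(0.375850+0.0101825) = 0.97362.
Posterior mean = w·x̄ + (1−w)·μ₀ = 0.97362·11.27 + 0.026377·14.3 = 11.350. Posterior variance = 1/(0.375850+0.0101825) = 2.59046, so SD = 1.609.

Posterior mean ≈ 11.350; posterior SD ≈ 1.609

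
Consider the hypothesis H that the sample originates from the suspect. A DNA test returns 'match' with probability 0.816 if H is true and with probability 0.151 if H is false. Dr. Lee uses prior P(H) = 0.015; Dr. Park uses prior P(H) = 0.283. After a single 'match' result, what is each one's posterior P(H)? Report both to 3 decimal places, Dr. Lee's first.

The likelihood ratio for a 'match' result is 0.816/0.151 = 5.4040.
Dr. Lee: prior odds 0.015/0.985 = 0.015228; posterior odds 0.082294; posterior probability 0.076.
Dr. Park: prior odds 0.283/0.717 = 0.39470; posterior odds 2.1329; posterior probability 0.681.

Dr. Lee: 0.076; Dr. Park: 0.681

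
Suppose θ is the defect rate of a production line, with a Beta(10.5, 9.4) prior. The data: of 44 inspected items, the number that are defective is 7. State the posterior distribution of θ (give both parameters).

Posterior: Beta(17.5, 46.4)

Observing 7 successes and 37 failures updates Beta(10.5, 9.4) by adding the success and failure counts to the two shape parameters: α = 10.5+7 = 17.5, β = 9.4+37 = 46.4.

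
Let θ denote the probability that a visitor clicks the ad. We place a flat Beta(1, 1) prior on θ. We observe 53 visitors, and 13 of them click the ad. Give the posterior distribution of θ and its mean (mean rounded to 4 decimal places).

Observing 13 successes and 40 failures updates Beta(1, 1) by adding the success and failure counts to the two shape parameters: α = 1+13 = 14, β = 1+40 = 41.
E[θ | data] = 14/(14+41) = 0.2545.

Posterior: Beta(14, 41); mean ≈ 0.2545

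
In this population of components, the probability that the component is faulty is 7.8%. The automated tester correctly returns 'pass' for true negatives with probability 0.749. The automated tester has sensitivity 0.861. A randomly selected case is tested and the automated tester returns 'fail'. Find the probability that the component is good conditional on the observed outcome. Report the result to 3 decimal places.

P(¬H | E) ≈ 0.775

Let H be the event that the component is faulty. P(H) = 0.078, so P(¬H) = 0.922. With E the 'fail' result, P(E|H) = 0.861 and P(E|¬H) = 0.251.
P(E) = 0.861·0.078 + 0.251·0.922 = 0.067158 + 0.23142 = 0.29858.
By Bayes' theorem, P(H|E) = 0.067158 / 0.29858 = 0.225. Hence P(¬H|E) = 1 − 0.225 = 0.775.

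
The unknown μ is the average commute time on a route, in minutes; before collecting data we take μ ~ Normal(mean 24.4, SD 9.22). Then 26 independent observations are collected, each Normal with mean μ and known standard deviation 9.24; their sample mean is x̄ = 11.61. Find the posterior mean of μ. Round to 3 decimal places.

With known σ, the Normal prior is conjugate. Weight on the data is w = (n/σ²)/(n/σ² + 1/τ₀²) = 0.304530/(0.304530+0.0117635) = 0.96281.
Posterior mean = w·x̄ + (1−w)·μ₀ = 0.96281·11.61 + 0.037192·24.4 = 12.086.

Posterior mean ≈ 12.086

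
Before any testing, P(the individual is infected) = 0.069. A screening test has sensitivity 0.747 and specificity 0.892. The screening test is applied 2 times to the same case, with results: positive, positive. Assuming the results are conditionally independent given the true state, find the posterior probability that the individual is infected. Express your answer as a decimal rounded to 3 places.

Let H be the event that the individual is infected; start with P(H) = 0.069. P('positive'|H) = 0.747, P('positive'|¬H) = 0.108.
Update on result 1 ('positive'): P(H) ← 0.747·0.0690 / (0.747·0.0690 + 0.108·0.9310) = 0.051543/0.15209 = 0.3389.
Update on result 2 ('positive'): P(H) ← 0.747·0.3389 / (0.747·0.3389 + 0.108·0.6611) = 0.25316/0.32455 = 0.7800.

Posterior P(H) ≈ 0.780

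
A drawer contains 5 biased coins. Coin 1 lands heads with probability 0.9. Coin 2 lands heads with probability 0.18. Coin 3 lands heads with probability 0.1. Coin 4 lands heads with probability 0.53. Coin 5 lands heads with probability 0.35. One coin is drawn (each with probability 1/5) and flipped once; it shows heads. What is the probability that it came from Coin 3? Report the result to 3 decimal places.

P(heads|C1) = 0.9; P(heads|C2) = 0.18; P(heads|C3) = 0.1; P(heads|C4) = 0.53; P(heads|C5) = 0.35.
Prior × likelihood for each source: 0.2·0.9=0.1800, 0.2·0.18=0.03600, 0.2·0.1=0.02000, 0.2·0.53=0.1060, 0.2·0.35=0.07000. Summing gives P(heads) = 0.41200.
P(Coin 3 | heads) = 0.02000 / 0.41200 = 0.049.

Posterior probability ≈ 0.049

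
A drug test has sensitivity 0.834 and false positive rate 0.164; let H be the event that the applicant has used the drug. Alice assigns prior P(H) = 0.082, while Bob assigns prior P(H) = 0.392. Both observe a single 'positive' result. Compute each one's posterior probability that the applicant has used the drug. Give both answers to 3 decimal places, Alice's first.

Alice: 0.312; Bob: 0.766

The likelihood ratio for a 'positive' result is 0.834/0.164 = 5.0854.
Alice: prior odds 0.082/0.918 = 0.089325; posterior odds 0.45425; posterior probability 0.312.
Bob: prior odds 0.392/0.608 = 0.64474; posterior odds 3.2787; posterior probability 0.766.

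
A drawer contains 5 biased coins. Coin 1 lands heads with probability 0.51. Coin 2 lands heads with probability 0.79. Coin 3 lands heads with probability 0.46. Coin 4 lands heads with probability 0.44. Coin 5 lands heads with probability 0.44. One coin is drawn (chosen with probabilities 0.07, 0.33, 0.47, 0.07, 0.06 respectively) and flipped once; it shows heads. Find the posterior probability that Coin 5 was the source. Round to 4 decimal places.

Posterior probability ≈ 0.0463

P(heads|C1) = 0.51; P(heads|C2) = 0.79; P(heads|C3) = 0.46; P(heads|C4) = 0.44; P(heads|C5) = 0.44.
Prior × likelihood for each source: 0.07·0.51=0.03570, 0.33·0.79=0.2607, 0.47·0.46=0.2162, 0.07·0.44=0.03080, 0.06·0.44=0.02640. Summing gives P(heads) = 0.56980.
P(Coin 5 | heads) = 0.02640 / 0.56980 = 0.0463.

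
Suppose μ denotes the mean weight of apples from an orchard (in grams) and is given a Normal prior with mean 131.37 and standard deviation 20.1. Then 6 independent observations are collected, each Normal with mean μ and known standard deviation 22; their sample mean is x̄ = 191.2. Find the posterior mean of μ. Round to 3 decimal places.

Posterior mean ≈ 181.242

Prior precision 1/τ₀² = 1/20.1² = 0.00247519; data precision n/σ² = 6/22² = 0.0123967.
Posterior precision = 0.00247519 + 0.0123967 = 0.0148719.
Posterior mean = (0.00247519·131.37 + 0.0123967·191.2) / 0.0148719 = 181.242.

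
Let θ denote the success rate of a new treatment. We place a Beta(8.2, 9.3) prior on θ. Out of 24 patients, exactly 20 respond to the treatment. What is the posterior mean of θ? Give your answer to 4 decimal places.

The binomial likelihood is conjugate to the Beta prior: with 20 successes and 4 failures, the posterior is Beta(8.2+20, 9.3+4) = Beta(28.2, 13.3).
Posterior mean = α/(α+β) = 28.2/41.5 = 0.6795.

Posterior mean ≈ 0.6795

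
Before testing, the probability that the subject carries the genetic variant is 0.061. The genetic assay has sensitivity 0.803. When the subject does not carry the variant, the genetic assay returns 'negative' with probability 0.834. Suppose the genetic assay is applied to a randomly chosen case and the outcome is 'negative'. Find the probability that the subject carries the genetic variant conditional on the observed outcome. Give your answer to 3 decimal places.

P(H | E) ≈ 0.015

Write H for 'the subject carries the genetic variant'. Prior odds H:¬H = 0.061/0.939 = 0.064963. For the 'negative' outcome, the likelihood ratio is 0.197/0.834 = 0.23621.
Posterior odds = 0.064963 × 0.23621 = 0.015345, so P(H|E) = 0.015345/(1+0.015345) = 0.015.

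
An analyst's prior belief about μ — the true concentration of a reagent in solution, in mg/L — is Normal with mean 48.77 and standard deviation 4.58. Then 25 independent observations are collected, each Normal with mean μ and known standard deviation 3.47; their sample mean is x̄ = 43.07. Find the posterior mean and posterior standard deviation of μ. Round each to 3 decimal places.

With known σ, the Normal prior is conjugate. Weight on the data is w = (n/σ²)/(n/σ² + 1/τ₀²) = 2.07626/(2.07626+0.0476726) = 0.97755.
Posterior mean = w·x̄ + (1−w)·μ₀ = 0.97755·43.07 + 0.022445·48.77 = 43.198. Posterior variance = 1/(2.07626+0.0476726) = 0.470825, so SD = 0.686.

Posterior mean ≈ 43.198; posterior SD ≈ 0.686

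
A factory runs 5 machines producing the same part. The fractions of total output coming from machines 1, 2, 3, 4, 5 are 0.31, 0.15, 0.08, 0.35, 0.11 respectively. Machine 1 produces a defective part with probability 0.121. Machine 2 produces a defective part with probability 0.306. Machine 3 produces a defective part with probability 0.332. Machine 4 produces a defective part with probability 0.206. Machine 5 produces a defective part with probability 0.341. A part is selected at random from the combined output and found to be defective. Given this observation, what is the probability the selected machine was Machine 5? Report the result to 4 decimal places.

P(defective|M1) = 0.121; P(defective|M2) = 0.306; P(defective|M3) = 0.332; P(defective|M4) = 0.206; P(defective|M5) = 0.341.
Prior × likelihood for each source: 0.31·0.121=0.03751, 0.15·0.306=0.04590, 0.08·0.332=0.02656, 0.35·0.206=0.07210, 0.11·0.341=0.03751. Summing gives P(defective) = 0.21958.
P(Machine 5 | defective) = 0.03751 / 0.21958 = 0.1708.

Posterior probability ≈ 0.1708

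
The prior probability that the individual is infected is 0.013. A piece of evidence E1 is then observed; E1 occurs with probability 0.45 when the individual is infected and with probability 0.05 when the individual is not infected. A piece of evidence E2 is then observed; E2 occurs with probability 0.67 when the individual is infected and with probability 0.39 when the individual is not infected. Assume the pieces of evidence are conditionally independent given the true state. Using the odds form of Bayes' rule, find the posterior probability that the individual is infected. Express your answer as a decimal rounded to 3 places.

Posterior probability ≈ 0.169

Prior odds = 0.013/(1−0.013) = 0.013171.
Likelihood ratio for E1 = 0.45/0.05 = 9.0000.
Likelihood ratio for E2 = 0.67/0.39 = 1.7179.
Posterior odds = prior odds × LR₁ × LR₂ = 0.20365.
Posterior probability = odds/(1+odds) = 0.20365/1.2036 = 0.169.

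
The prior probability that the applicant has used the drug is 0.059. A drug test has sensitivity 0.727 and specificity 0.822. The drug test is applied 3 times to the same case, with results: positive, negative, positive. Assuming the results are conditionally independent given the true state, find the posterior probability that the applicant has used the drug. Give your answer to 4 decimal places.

Let H be the event that the applicant has used the drug; start with P(H) = 0.059. P('positive'|H) = 0.727, P('positive'|¬H) = 0.178.
Update on result 1 ('positive'): P(H) ← 0.727·0.0590 / (0.727·0.0590 + 0.178·0.9410) = 0.042893/0.21039 = 0.2039.
Update on result 2 ('negative'): P(H) ← 0.273·0.2039 / (0.273·0.2039 + 0.822·0.7961) = 0.055657/0.71007 = 0.0784.
Update on result 3 ('positive'): P(H) ← 0.727·0.0784 / (0.727·0.0784 + 0.178·0.9216) = 0.056984/0.22103 = 0.2578.

Posterior P(H) ≈ 0.2578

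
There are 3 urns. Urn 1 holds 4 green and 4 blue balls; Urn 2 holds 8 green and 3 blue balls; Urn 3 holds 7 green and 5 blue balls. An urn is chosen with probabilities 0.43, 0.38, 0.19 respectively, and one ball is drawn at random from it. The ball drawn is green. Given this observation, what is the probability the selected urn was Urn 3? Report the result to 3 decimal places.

Posterior probability ≈ 0.184

Tabulate prior·likelihood by source: [1] prior 0.43, lik 0.5, product 0.2150; [2] prior 0.38, lik 0.7273, product 0.2764; [3] prior 0.19, lik 0.5833, product 0.1108.
Normalizing constant = 0.60220; the posterior for Urn 3 is its product over the sum, 0.1108/0.60220 = 0.184.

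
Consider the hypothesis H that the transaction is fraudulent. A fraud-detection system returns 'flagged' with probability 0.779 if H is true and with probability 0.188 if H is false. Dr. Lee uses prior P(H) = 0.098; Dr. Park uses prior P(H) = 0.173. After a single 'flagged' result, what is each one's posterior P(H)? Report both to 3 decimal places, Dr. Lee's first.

The likelihood ratio for a 'flagged' result is 0.779/0.188 = 4.1436.
Dr. Lee: prior odds 0.098/0.902 = 0.10865; posterior odds 0.45019; posterior probability 0.310.
Dr. Park: prior odds 0.173/0.827 = 0.20919; posterior odds 0.86680; posterior probability 0.464.

Dr. Lee: 0.310; Dr. Park: 0.464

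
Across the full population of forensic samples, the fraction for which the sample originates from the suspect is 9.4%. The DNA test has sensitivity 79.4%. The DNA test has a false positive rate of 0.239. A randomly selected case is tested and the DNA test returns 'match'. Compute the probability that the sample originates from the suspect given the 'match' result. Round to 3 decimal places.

Let H be the event that the sample originates from the suspect. P(H) = 0.094, so P(¬H) = 0.906. With E the 'match' result, P(E|H) = 0.794 and P(E|¬H) = 0.239.
P(E) = 0.794·0.094 + 0.239·0.906 = 0.074636 + 0.21653 = 0.29117.
By Bayes' theorem, P(H|E) = 0.074636 / 0.29117 = 0.256.

P(H | E) ≈ 0.256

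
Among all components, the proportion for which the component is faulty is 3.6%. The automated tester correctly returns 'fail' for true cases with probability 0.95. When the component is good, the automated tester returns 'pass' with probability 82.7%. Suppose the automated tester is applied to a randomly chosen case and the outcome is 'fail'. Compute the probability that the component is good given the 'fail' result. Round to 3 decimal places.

Let H be the event that the component is faulty. P(H) = 0.036, so P(¬H) = 0.964. With E the 'fail' result, P(E|H) = 0.95 and P(E|¬H) = 0.173.
P(E) = 0.95·0.036 + 0.173·0.964 = 0.034200 + 0.16677 = 0.20097.
By Bayes' theorem, P(H|E) = 0.034200 / 0.20097 = 0.170. Hence P(¬H|E) = 1 − 0.170 = 0.830.

P(¬H | E) ≈ 0.830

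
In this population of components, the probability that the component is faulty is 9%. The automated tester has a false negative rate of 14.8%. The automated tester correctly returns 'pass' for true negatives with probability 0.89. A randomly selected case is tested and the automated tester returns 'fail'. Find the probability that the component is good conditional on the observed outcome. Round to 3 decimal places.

Write H for 'the component is faulty'. Prior odds H:¬H = 0.09/0.91 = 0.098901. For the 'fail' outcome, the likelihood ratio is 0.852/0.11 = 7.7455.
Posterior odds = 0.098901 × 7.7455 = 0.76603, so P(H|E) = 0.76603/(1+0.76603) = 0.434. Then P(¬H|E) = 1 − 0.434 = 0.566.

P(¬H | E) ≈ 0.566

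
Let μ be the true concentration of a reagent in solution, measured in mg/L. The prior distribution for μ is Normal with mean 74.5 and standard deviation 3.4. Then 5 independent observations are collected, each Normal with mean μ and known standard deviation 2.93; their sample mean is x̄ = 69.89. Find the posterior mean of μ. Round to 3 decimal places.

Posterior mean ≈ 70.486

With known σ, the Normal prior is conjugate. Weight on the data is w = (n/σ²)/(n/σ² + 1/τ₀²) = 0.582418/(0.582418+0.0865052) = 0.87068.
Posterior mean = w·x̄ + (1−w)·μ₀ = 0.87068·69.89 + 0.12932·74.5 = 70.486.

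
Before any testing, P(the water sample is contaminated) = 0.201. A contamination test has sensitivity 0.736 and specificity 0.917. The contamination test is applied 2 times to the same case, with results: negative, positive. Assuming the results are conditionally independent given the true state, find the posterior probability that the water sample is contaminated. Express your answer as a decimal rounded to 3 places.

Posterior P(H) ≈ 0.391

With H the event that the water sample is contaminated, the joint likelihood of the observed sequence is P(data|H) = 0.264·0.736 = 0.19430 and P(data|¬H) = 0.917·0.083 = 0.076111.
Bayes: P(H|data) = 0.201·0.19430 / (0.201·0.19430 + 0.799·0.076111) = 0.039055/0.099868 = 0.3911.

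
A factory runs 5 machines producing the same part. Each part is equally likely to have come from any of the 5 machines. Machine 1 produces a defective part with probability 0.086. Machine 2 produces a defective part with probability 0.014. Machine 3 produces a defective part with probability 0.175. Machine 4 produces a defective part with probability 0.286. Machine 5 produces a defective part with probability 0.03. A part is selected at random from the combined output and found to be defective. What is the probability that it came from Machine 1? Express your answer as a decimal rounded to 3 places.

Posterior probability ≈ 0.146

P(defective|M1) = 0.086; P(defective|M2) = 0.014; P(defective|M3) = 0.175; P(defective|M4) = 0.286; P(defective|M5) = 0.03.
Prior × likelihood for each source: 0.2·0.086=0.01720, 0.2·0.014=0.002800, 0.2·0.175=0.03500, 0.2·0.286=0.05720, 0.2·0.03=0.006000. Summing gives P(defective) = 0.11820.
P(Machine 1 | defective) = 0.01720 / 0.11820 = 0.146.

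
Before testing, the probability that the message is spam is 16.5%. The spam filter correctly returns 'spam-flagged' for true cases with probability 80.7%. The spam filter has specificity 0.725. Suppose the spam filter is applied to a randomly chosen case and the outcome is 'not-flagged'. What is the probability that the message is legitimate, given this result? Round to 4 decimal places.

Write H for 'the message is spam'. Prior odds H:¬H = 0.165/0.835 = 0.19760. For the 'not-flagged' outcome, the likelihood ratio is 0.193/0.725 = 0.26621.
Posterior odds = 0.19760 × 0.26621 = 0.052604, so P(H|E) = 0.052604/(1+0.052604) = 0.0500. Then P(¬H|E) = 1 − 0.0500 = 0.9500.

P(¬H | E) ≈ 0.9500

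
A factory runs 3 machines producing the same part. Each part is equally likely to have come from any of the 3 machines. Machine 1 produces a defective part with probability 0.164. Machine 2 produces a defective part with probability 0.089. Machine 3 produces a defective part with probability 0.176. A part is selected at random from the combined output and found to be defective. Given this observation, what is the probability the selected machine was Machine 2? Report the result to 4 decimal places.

Posterior probability ≈ 0.2075

P(defective|M1) = 0.164; P(defective|M2) = 0.089; P(defective|M3) = 0.176.
Prior × likelihood for each source: 0.333333·0.164=0.05467, 0.333333·0.089=0.02967, 0.333333·0.176=0.05867. Summing gives P(defective) = 0.14300.
P(Machine 2 | defective) = 0.02967 / 0.14300 = 0.2075.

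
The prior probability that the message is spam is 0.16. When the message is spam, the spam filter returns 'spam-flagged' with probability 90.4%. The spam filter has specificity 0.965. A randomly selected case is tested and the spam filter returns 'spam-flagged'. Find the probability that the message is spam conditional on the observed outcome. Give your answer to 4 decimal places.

P(H | E) ≈ 0.8311

Let H be the event that the message is spam. P(H) = 0.16, so P(¬H) = 0.84. With E the 'spam-flagged' result, P(E|H) = 0.904 and P(E|¬H) = 0.035.
P(E) = 0.904·0.16 + 0.035·0.84 = 0.14464 + 0.029400 = 0.17404.
By Bayes' theorem, P(H|E) = 0.14464 / 0.17404 = 0.8311.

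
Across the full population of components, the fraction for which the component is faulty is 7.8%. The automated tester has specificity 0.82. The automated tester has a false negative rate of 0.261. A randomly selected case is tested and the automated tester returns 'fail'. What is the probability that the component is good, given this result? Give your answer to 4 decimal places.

P(¬H | E) ≈ 0.7422

Write H for 'the component is faulty'. Prior odds H:¬H = 0.078/0.922 = 0.084599. For the 'fail' outcome, the likelihood ratio is 0.739/0.18 = 4.1056.
Posterior odds = 0.084599 × 4.1056 = 0.34732, so P(H|E) = 0.34732/(1+0.34732) = 0.2578. Then P(¬H|E) = 1 − 0.2578 = 0.7422.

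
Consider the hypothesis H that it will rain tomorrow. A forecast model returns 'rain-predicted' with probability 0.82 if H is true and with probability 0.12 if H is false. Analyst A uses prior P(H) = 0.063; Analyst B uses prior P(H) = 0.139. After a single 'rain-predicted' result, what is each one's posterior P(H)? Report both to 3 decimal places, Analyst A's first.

P('+'|H) = 0.82, P('+'|¬H) = 0.12.
Analyst A: numerator 0.82·0.063 = 0.051660; evidence = 0.051660+0.12·0.937 = 0.16410; posterior = 0.315.
Analyst B: numerator 0.82·0.139 = 0.11398; evidence = 0.11398+0.12·0.861 = 0.21730; posterior = 0.525.

Analyst A: 0.315; Analyst B: 0.525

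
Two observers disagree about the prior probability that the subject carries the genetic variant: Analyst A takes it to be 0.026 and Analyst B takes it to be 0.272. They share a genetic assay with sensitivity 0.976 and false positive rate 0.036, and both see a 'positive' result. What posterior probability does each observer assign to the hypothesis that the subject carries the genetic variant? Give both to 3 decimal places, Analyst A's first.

Analyst A: 0.420; Analyst B: 0.910

The likelihood ratio for a 'positive' result is 0.976/0.036 = 27.111.
Analyst A: prior odds 0.026/0.974 = 0.026694; posterior odds 0.72371; posterior probability 0.420.
Analyst B: prior odds 0.272/0.728 = 0.37363; posterior odds 10.129; posterior probability 0.910.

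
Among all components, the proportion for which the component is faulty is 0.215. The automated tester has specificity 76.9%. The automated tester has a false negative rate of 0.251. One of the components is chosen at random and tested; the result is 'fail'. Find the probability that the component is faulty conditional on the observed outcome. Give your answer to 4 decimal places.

Let H be the event that the component is faulty. P(H) = 0.215, so P(¬H) = 0.785. With E the 'fail' result, P(E|H) = 0.749 and P(E|¬H) = 0.231.
P(E) = 0.749·0.215 + 0.231·0.785 = 0.16103 + 0.18134 = 0.34237.
By Bayes' theorem, P(H|E) = 0.16103 / 0.34237 = 0.4704.

P(H | E) ≈ 0.4704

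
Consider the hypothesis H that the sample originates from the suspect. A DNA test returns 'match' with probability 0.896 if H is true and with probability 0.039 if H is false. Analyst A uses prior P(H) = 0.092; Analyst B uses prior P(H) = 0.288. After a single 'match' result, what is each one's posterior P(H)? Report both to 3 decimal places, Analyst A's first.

Analyst A: 0.700; Analyst B: 0.903

The likelihood ratio for a 'match' result is 0.896/0.039 = 22.974.
Analyst A: prior odds 0.092/0.908 = 0.10132; posterior odds 2.3278; posterior probability 0.700.
Analyst B: prior odds 0.288/0.712 = 0.40449; posterior odds 9.2930; posterior probability 0.903.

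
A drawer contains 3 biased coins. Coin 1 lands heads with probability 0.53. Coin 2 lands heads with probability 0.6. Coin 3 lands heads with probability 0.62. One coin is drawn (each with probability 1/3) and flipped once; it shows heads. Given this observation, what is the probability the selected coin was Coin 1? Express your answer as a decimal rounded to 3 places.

Posterior probability ≈ 0.303

Tabulate prior·likelihood by source: [1] prior 0.333333, lik 0.53, product 0.1767; [2] prior 0.333333, lik 0.6, product 0.2000; [3] prior 0.333333, lik 0.62, product 0.2067.
Normalizing constant = 0.58333; the posterior for Coin 1 is its product over the sum, 0.1767/0.58333 = 0.303.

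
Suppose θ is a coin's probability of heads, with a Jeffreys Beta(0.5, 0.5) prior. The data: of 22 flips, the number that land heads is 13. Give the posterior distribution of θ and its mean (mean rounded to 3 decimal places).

Posterior: Beta(13.5, 9.5); mean ≈ 0.587

The binomial likelihood is conjugate to the Beta prior: with 13 successes and 9 failures, the posterior is Beta(0.5+13, 0.5+9) = Beta(13.5, 9.5).
Posterior mean = α/(α+β) = 13.5/23 = 0.587.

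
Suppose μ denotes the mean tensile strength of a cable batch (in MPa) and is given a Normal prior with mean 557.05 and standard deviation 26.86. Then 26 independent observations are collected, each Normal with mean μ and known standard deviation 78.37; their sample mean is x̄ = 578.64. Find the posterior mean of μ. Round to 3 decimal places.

Posterior mean ≈ 573.315

Prior precision 1/τ₀² = 1/26.86² = 0.00138608; data precision n/σ² = 26/78.37² = 0.00423325.
Posterior precision = 0.00138608 + 0.00423325 = 0.00561933.
Posterior mean = (0.00138608·557.05 + 0.00423325·578.64) / 0.00561933 = 573.315.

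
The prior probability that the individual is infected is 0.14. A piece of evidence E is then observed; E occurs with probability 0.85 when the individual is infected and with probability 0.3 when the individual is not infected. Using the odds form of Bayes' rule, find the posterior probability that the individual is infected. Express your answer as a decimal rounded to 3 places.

Posterior probability ≈ 0.316

Prior odds = 0.14/(1−0.14) = 0.16279.
Likelihood ratio for E = 0.85/0.3 = 2.8333.
Posterior odds = prior odds × LR = 0.46124.
Posterior probability = odds/(1+odds) = 0.46124/1.4612 = 0.316.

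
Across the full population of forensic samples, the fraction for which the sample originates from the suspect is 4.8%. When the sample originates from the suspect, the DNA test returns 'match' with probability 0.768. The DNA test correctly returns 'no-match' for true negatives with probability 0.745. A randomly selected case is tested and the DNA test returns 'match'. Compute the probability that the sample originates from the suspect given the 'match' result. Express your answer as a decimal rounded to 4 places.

P(H | E) ≈ 0.1318

Let H be the event that the sample originates from the suspect. P(H) = 0.048, so P(¬H) = 0.952. With E the 'match' result, P(E|H) = 0.768 and P(E|¬H) = 0.255.
P(E) = 0.768·0.048 + 0.255·0.952 = 0.036864 + 0.24276 = 0.27962.
By Bayes' theorem, P(H|E) = 0.036864 / 0.27962 = 0.1318.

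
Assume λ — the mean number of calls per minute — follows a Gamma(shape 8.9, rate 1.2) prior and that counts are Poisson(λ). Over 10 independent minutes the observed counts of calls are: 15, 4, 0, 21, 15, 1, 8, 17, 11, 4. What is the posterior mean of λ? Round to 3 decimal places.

The Poisson likelihood adds the total count to the shape and the number of exposure periods to the rate. Here ∑xᵢ = 96 and n = 10, so shape 8.9→104.9 and rate 1.2→11.2.
Posterior mean = shape/rate = 104.9/11.2 = 9.366.

Posterior mean ≈ 9.366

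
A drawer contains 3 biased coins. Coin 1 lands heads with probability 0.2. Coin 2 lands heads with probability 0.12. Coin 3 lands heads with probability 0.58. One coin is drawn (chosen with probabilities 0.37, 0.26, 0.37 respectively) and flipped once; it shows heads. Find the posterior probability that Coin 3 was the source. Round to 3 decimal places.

P(heads|C1) = 0.2; P(heads|C2) = 0.12; P(heads|C3) = 0.58.
Prior × likelihood for each source: 0.37·0.2=0.07400, 0.26·0.12=0.03120, 0.37·0.58=0.2146. Summing gives P(heads) = 0.31980.
P(Coin 3 | heads) = 0.2146 / 0.31980 = 0.671.

Posterior probability ≈ 0.671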